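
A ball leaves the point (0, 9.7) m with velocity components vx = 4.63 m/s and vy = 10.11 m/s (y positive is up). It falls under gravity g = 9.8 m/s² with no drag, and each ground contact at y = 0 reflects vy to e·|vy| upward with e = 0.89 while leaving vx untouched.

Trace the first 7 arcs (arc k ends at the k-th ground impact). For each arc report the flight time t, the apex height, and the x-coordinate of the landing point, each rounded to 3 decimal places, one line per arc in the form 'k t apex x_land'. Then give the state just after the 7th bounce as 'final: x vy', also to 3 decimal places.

Arc 1: start y=9.700, vy=10.110 → t=2.776, apex=14.915, x_land=12.854, impact vy=-17.098
  bounce: vy ← 0.89·17.098 = 15.217
Arc 2: start y=0.000, vy=15.217 → t=3.106, apex=11.814, x_land=27.233, impact vy=-15.217
  bounce: vy ← 0.89·15.217 = 13.543
Arc 3: start y=0.000, vy=13.543 → t=2.764, apex=9.358, x_land=40.030, impact vy=-13.543
  bounce: vy ← 0.89·13.543 = 12.053
Arc 4: start y=0.000, vy=12.053 → t=2.460, apex=7.412, x_land=51.419, impact vy=-12.053
  bounce: vy ← 0.89·12.053 = 10.727
Arc 5: start y=0.000, vy=10.727 → t=2.189, apex=5.871, x_land=61.555, impact vy=-10.727
  bounce: vy ← 0.89·10.727 = 9.547
Arc 6: start y=0.000, vy=9.547 → t=1.948, apex=4.651, x_land=70.577, impact vy=-9.547
  bounce: vy ← 0.89·9.547 = 8.497
Arc 7: start y=0.000, vy=8.497 → t=1.734, apex=3.684, x_land=78.606, impact vy=-8.497
  bounce: vy ← 0.89·8.497 = 7.563

1 2.776 14.915 12.854
2 3.106 11.814 27.233
3 2.764 9.358 40.030
4 2.460 7.412 51.419
5 2.189 5.871 61.555
6 1.948 4.651 70.577
7 1.734 3.684 78.606
final: 78.606 7.563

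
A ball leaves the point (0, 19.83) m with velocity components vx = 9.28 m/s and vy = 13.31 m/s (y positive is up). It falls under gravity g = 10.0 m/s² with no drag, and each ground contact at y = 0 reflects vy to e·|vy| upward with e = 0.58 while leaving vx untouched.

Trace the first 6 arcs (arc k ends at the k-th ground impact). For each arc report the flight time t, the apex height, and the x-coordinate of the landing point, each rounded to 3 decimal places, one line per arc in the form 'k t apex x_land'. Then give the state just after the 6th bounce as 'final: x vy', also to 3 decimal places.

Arc 1: start y=19.830, vy=13.310 → t=3.726, apex=28.688, x_land=34.580, impact vy=-23.953
  bounce: vy ← 0.58·23.953 = 13.893
Arc 2: start y=0.000, vy=13.893 → t=2.779, apex=9.651, x_land=60.365, impact vy=-13.893
  bounce: vy ← 0.58·13.893 = 8.058
Arc 3: start y=0.000, vy=8.058 → t=1.612, apex=3.246, x_land=75.321, impact vy=-8.058
  bounce: vy ← 0.58·8.058 = 4.674
Arc 4: start y=0.000, vy=4.674 → t=0.935, apex=1.092, x_land=83.995, impact vy=-4.674
  bounce: vy ← 0.58·4.674 = 2.711
Arc 5: start y=0.000, vy=2.711 → t=0.542, apex=0.367, x_land=89.026, impact vy=-2.711
  bounce: vy ← 0.58·2.711 = 1.572
Arc 6: start y=0.000, vy=1.572 → t=0.314, apex=0.124, x_land=91.944, impact vy=-1.572
  bounce: vy ← 0.58·1.572 = 0.912

1 3.726 28.688 34.580
2 2.779 9.651 60.365
3 1.612 3.246 75.321
4 0.935 1.092 83.995
5 0.542 0.367 89.026
6 0.314 0.124 91.944
final: 91.944 0.912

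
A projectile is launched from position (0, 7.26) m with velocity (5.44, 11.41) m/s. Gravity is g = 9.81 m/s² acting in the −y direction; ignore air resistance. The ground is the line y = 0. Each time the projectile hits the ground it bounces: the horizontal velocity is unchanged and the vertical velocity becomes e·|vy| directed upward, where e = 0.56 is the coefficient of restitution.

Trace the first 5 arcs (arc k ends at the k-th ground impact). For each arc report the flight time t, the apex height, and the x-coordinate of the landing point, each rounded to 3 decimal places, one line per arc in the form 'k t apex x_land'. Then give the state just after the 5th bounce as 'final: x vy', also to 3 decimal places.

Arc 1: start y=7.260, vy=11.410 → t=2.846, apex=13.895, x_land=15.483, impact vy=-16.511
  bounce: vy ← 0.56·16.511 = 9.246
Arc 2: start y=0.000, vy=9.246 → t=1.885, apex=4.358, x_land=25.738, impact vy=-9.246
  bounce: vy ← 0.56·9.246 = 5.178
Arc 3: start y=0.000, vy=5.178 → t=1.056, apex=1.367, x_land=31.481, impact vy=-5.178
  bounce: vy ← 0.56·5.178 = 2.900
Arc 4: start y=0.000, vy=2.900 → t=0.591, apex=0.429, x_land=34.697, impact vy=-2.900
  bounce: vy ← 0.56·2.900 = 1.624
Arc 5: start y=0.000, vy=1.624 → t=0.331, apex=0.134, x_land=36.498, impact vy=-1.624
  bounce: vy ← 0.56·1.624 = 0.909

1 2.846 13.895 15.483
2 1.885 4.358 25.738
3 1.056 1.367 31.481
4 0.591 0.429 34.697
5 0.331 0.134 36.498
final: 36.498 0.909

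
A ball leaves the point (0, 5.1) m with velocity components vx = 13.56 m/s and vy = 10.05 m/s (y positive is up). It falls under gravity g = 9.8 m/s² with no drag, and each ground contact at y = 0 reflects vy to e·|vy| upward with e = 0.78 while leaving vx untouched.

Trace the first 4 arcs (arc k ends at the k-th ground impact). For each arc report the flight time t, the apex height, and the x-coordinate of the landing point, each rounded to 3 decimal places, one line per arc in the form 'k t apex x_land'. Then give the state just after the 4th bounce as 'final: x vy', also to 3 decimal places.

Arc 1: start y=5.100, vy=10.050 → t=2.472, apex=10.253, x_land=33.521, impact vy=-14.176
  bounce: vy ← 0.78·14.176 = 11.057
Arc 2: start y=0.000, vy=11.057 → t=2.257, apex=6.238, x_land=64.121, impact vy=-11.057
  bounce: vy ← 0.78·11.057 = 8.625
Arc 3: start y=0.000, vy=8.625 → t=1.760, apex=3.795, x_land=87.988, impact vy=-8.625
  bounce: vy ← 0.78·8.625 = 6.727
Arc 4: start y=0.000, vy=6.727 → t=1.373, apex=2.309, x_land=106.605, impact vy=-6.727
  bounce: vy ← 0.78·6.727 = 5.247

1 2.472 10.253 33.521
2 2.257 6.238 64.121
3 1.760 3.795 87.988
4 1.373 2.309 106.605
final: 106.605 5.247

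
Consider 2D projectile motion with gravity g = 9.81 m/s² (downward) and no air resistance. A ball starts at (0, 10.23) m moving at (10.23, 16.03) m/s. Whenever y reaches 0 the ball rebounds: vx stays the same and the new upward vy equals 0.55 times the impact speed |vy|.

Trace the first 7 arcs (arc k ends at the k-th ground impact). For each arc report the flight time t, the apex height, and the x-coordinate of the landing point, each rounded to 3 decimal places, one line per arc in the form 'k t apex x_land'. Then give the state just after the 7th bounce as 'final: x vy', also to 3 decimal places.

Arc 1: start y=10.230, vy=16.030 → t=3.815, apex=23.327, x_land=39.026, impact vy=-21.393
  bounce: vy ← 0.55·21.393 = 11.766
Arc 2: start y=0.000, vy=11.766 → t=2.399, apex=7.056, x_land=63.566, impact vy=-11.766
  bounce: vy ← 0.55·11.766 = 6.471
Arc 3: start y=0.000, vy=6.471 → t=1.319, apex=2.135, x_land=77.063, impact vy=-6.471
  bounce: vy ← 0.55·6.471 = 3.559
Arc 4: start y=0.000, vy=3.559 → t=0.726, apex=0.646, x_land=84.486, impact vy=-3.559
  bounce: vy ← 0.55·3.559 = 1.958
Arc 5: start y=0.000, vy=1.958 → t=0.399, apex=0.195, x_land=88.569, impact vy=-1.958
  bounce: vy ← 0.55·1.958 = 1.077
Arc 6: start y=0.000, vy=1.077 → t=0.220, apex=0.059, x_land=90.815, impact vy=-1.077
  bounce: vy ← 0.55·1.077 = 0.592
Arc 7: start y=0.000, vy=0.592 → t=0.121, apex=0.018, x_land=92.050, impact vy=-0.592
  bounce: vy ← 0.55·0.592 = 0.326

1 3.815 23.327 39.026
2 2.399 7.056 63.566
3 1.319 2.135 77.063
4 0.726 0.646 84.486
5 0.399 0.195 88.569
6 0.220 0.059 90.815
7 0.121 0.018 92.050
final: 92.050 0.326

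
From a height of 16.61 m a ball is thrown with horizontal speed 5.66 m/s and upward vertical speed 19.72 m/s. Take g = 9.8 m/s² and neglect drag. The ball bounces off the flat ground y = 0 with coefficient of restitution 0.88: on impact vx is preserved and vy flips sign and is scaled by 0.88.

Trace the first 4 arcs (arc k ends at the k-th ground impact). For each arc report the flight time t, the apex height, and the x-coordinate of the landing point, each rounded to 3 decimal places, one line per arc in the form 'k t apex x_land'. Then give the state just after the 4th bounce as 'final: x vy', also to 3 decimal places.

Arc 1: start y=16.610, vy=19.720 → t=4.740, apex=36.451, x_land=26.827, impact vy=-26.729
  bounce: vy ← 0.88·26.729 = 23.521
Arc 2: start y=0.000, vy=23.521 → t=4.800, apex=28.227, x_land=53.996, impact vy=-23.521
  bounce: vy ← 0.88·23.521 = 20.699
Arc 3: start y=0.000, vy=20.699 → t=4.224, apex=21.859, x_land=77.906, impact vy=-20.699
  bounce: vy ← 0.88·20.699 = 18.215
Arc 4: start y=0.000, vy=18.215 → t=3.717, apex=16.928, x_land=98.946, impact vy=-18.215
  bounce: vy ← 0.88·18.215 = 16.029

1 4.740 36.451 26.827
2 4.800 28.227 53.996
3 4.224 21.859 77.906
4 3.717 16.928 98.946
final: 98.946 16.029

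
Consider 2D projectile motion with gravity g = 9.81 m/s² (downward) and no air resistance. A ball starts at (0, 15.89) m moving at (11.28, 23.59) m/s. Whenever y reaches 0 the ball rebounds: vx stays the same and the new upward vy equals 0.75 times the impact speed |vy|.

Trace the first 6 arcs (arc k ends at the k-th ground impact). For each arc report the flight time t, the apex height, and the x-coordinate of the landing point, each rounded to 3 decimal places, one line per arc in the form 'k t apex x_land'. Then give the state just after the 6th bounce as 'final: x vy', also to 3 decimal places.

Arc 1: start y=15.890, vy=23.590 → t=5.408, apex=44.253, x_land=61.006, impact vy=-29.466
  bounce: vy ← 0.75·29.466 = 22.100
Arc 2: start y=0.000, vy=22.100 → t=4.506, apex=24.892, x_land=111.829, impact vy=-22.100
  bounce: vy ← 0.75·22.100 = 16.575
Arc 3: start y=0.000, vy=16.575 → t=3.379, apex=14.002, x_land=149.945, impact vy=-16.575
  bounce: vy ← 0.75·16.575 = 12.431
Arc 4: start y=0.000, vy=12.431 → t=2.534, apex=7.876, x_land=178.533, impact vy=-12.431
  bounce: vy ← 0.75·12.431 = 9.323
Arc 5: start y=0.000, vy=9.323 → t=1.901, apex=4.430, x_land=199.973, impact vy=-9.323
  bounce: vy ← 0.75·9.323 = 6.992
Arc 6: start y=0.000, vy=6.992 → t=1.426, apex=2.492, x_land=216.054, impact vy=-6.992
  bounce: vy ← 0.75·6.992 = 5.244

1 5.408 44.253 61.006
2 4.506 24.892 111.829
3 3.379 14.002 149.945
4 2.534 7.876 178.533
5 1.901 4.430 199.973
6 1.426 2.492 216.054
final: 216.054 5.244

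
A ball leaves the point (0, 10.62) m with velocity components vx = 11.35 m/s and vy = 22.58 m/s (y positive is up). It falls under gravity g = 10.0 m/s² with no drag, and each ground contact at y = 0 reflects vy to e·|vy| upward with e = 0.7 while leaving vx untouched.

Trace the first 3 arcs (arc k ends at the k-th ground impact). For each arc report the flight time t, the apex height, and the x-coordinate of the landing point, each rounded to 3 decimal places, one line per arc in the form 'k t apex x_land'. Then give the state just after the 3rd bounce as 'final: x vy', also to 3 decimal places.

1 4.945 36.113 56.131
2 3.762 17.695 98.835
3 2.634 8.671 128.728
final: 128.728 9.218

Arc 1: start y=10.620, vy=22.580 → t=4.945, apex=36.113, x_land=56.131, impact vy=-26.875
  bounce: vy ← 0.7·26.875 = 18.812
Arc 2: start y=0.000, vy=18.812 → t=3.762, apex=17.695, x_land=98.835, impact vy=-18.812
  bounce: vy ← 0.7·18.812 = 13.169
Arc 3: start y=0.000, vy=13.169 → t=2.634, apex=8.671, x_land=128.728, impact vy=-13.169
  bounce: vy ← 0.7·13.169 = 9.218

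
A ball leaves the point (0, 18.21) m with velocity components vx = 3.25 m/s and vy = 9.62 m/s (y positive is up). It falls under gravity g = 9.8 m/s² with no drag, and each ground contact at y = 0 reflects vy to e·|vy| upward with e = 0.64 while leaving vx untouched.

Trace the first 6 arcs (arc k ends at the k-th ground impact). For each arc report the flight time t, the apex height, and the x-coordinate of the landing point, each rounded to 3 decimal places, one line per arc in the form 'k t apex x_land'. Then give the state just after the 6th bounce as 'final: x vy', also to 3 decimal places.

1 3.145 22.932 10.221
2 2.769 9.393 19.220
3 1.772 3.847 24.980
4 1.134 1.576 28.666
5 0.726 0.645 31.025
6 0.465 0.264 32.535
final: 32.535 1.457

Arc 1: start y=18.210, vy=9.620 → t=3.145, apex=22.932, x_land=10.221, impact vy=-21.200
  bounce: vy ← 0.64·21.200 = 13.568
Arc 2: start y=0.000, vy=13.568 → t=2.769, apex=9.393, x_land=19.220, impact vy=-13.568
  bounce: vy ← 0.64·13.568 = 8.684
Arc 3: start y=0.000, vy=8.684 → t=1.772, apex=3.847, x_land=24.980, impact vy=-8.684
  bounce: vy ← 0.64·8.684 = 5.558
Arc 4: start y=0.000, vy=5.558 → t=1.134, apex=1.576, x_land=28.666, impact vy=-5.558
  bounce: vy ← 0.64·5.558 = 3.557
Arc 5: start y=0.000, vy=3.557 → t=0.726, apex=0.645, x_land=31.025, impact vy=-3.557
  bounce: vy ← 0.64·3.557 = 2.276
Arc 6: start y=0.000, vy=2.276 → t=0.465, apex=0.264, x_land=32.535, impact vy=-2.276
  bounce: vy ← 0.64·2.276 = 1.457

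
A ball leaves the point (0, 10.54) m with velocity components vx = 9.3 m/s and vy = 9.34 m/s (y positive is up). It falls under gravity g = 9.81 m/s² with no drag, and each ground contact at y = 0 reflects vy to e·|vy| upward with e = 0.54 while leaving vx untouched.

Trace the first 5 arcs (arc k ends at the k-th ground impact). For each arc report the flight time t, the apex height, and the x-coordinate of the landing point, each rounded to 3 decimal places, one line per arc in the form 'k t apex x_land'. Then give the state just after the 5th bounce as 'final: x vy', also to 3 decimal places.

Arc 1: start y=10.540, vy=9.340 → t=2.700, apex=14.986, x_land=25.110, impact vy=-17.147
  bounce: vy ← 0.54·17.147 = 9.260
Arc 2: start y=0.000, vy=9.260 → t=1.888, apex=4.370, x_land=42.667, impact vy=-9.260
  bounce: vy ← 0.54·9.260 = 5.000
Arc 3: start y=0.000, vy=5.000 → t=1.019, apex=1.274, x_land=52.147, impact vy=-5.000
  bounce: vy ← 0.54·5.000 = 2.700
Arc 4: start y=0.000, vy=2.700 → t=0.550, apex=0.372, x_land=57.266, impact vy=-2.700
  bounce: vy ← 0.54·2.700 = 1.458
Arc 5: start y=0.000, vy=1.458 → t=0.297, apex=0.108, x_land=60.031, impact vy=-1.458
  bounce: vy ← 0.54·1.458 = 0.787

1 2.700 14.986 25.110
2 1.888 4.370 42.667
3 1.019 1.274 52.147
4 0.550 0.372 57.266
5 0.297 0.108 60.031
final: 60.031 0.787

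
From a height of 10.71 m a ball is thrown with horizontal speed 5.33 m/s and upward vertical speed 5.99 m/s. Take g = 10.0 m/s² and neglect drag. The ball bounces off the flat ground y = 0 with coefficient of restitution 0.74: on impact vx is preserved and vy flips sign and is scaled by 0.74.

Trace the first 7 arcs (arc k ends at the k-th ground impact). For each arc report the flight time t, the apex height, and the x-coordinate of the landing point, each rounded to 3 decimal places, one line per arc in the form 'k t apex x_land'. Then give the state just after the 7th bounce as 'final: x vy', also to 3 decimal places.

Arc 1: start y=10.710, vy=5.990 → t=2.180, apex=12.504, x_land=11.621, impact vy=-15.814
  bounce: vy ← 0.74·15.814 = 11.702
Arc 2: start y=0.000, vy=11.702 → t=2.340, apex=6.847, x_land=24.096, impact vy=-11.702
  bounce: vy ← 0.74·11.702 = 8.660
Arc 3: start y=0.000, vy=8.660 → t=1.732, apex=3.750, x_land=33.327, impact vy=-8.660
  bounce: vy ← 0.74·8.660 = 6.408
Arc 4: start y=0.000, vy=6.408 → t=1.282, apex=2.053, x_land=40.159, impact vy=-6.408
  bounce: vy ← 0.74·6.408 = 4.742
Arc 5: start y=0.000, vy=4.742 → t=0.948, apex=1.124, x_land=45.214, impact vy=-4.742
  bounce: vy ← 0.74·4.742 = 3.509
Arc 6: start y=0.000, vy=3.509 → t=0.702, apex=0.616, x_land=48.954, impact vy=-3.509
  bounce: vy ← 0.74·3.509 = 2.597
Arc 7: start y=0.000, vy=2.597 → t=0.519, apex=0.337, x_land=51.722, impact vy=-2.597
  bounce: vy ← 0.74·2.597 = 1.922

1 2.180 12.504 11.621
2 2.340 6.847 24.096
3 1.732 3.750 33.327
4 1.282 2.053 40.159
5 0.948 1.124 45.214
6 0.702 0.616 48.954
7 0.519 0.337 51.722
final: 51.722 1.922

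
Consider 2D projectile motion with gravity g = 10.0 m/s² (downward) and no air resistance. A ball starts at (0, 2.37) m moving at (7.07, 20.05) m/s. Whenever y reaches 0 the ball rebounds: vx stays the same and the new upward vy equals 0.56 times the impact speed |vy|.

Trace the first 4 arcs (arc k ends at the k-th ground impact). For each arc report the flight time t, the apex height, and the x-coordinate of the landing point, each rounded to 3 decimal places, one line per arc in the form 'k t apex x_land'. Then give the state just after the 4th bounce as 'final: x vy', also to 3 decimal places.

1 4.125 22.470 29.163
2 2.374 7.047 45.949
3 1.330 2.210 55.350
4 0.745 0.693 60.614
final: 60.614 2.085

Arc 1: start y=2.370, vy=20.050 → t=4.125, apex=22.470, x_land=29.163, impact vy=-21.199
  bounce: vy ← 0.56·21.199 = 11.872
Arc 2: start y=0.000, vy=11.872 → t=2.374, apex=7.047, x_land=45.949, impact vy=-11.872
  bounce: vy ← 0.56·11.872 = 6.648
Arc 3: start y=0.000, vy=6.648 → t=1.330, apex=2.210, x_land=55.350, impact vy=-6.648
  bounce: vy ← 0.56·6.648 = 3.723
Arc 4: start y=0.000, vy=3.723 → t=0.745, apex=0.693, x_land=60.614, impact vy=-3.723
  bounce: vy ← 0.56·3.723 = 2.085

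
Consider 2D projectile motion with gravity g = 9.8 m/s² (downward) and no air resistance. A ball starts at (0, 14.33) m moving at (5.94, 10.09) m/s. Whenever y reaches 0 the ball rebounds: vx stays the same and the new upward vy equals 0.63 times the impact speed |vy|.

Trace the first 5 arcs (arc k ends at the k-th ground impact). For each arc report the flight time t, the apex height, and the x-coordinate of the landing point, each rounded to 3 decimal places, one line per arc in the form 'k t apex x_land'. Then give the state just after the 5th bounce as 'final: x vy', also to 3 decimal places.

1 3.026 19.524 17.973
2 2.515 7.749 32.913
3 1.585 3.076 42.325
4 0.998 1.221 48.254
5 0.629 0.485 51.990
final: 51.990 1.941

Arc 1: start y=14.330, vy=10.090 → t=3.026, apex=19.524, x_land=17.973, impact vy=-19.562
  bounce: vy ← 0.63·19.562 = 12.324
Arc 2: start y=0.000, vy=12.324 → t=2.515, apex=7.749, x_land=32.913, impact vy=-12.324
  bounce: vy ← 0.63·12.324 = 7.764
Arc 3: start y=0.000, vy=7.764 → t=1.585, apex=3.076, x_land=42.325, impact vy=-7.764
  bounce: vy ← 0.63·7.764 = 4.891
Arc 4: start y=0.000, vy=4.891 → t=0.998, apex=1.221, x_land=48.254, impact vy=-4.891
  bounce: vy ← 0.63·4.891 = 3.082
Arc 5: start y=0.000, vy=3.082 → t=0.629, apex=0.485, x_land=51.990, impact vy=-3.082
  bounce: vy ← 0.63·3.082 = 1.941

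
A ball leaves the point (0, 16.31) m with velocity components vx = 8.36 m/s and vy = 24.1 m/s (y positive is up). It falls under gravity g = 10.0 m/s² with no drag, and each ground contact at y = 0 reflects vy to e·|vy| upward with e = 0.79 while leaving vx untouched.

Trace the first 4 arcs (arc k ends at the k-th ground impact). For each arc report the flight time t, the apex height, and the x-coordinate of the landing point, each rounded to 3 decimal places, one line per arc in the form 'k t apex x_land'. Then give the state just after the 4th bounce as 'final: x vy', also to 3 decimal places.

1 5.422 45.350 45.325
2 4.758 28.303 85.106
3 3.759 17.664 116.532
4 2.970 11.024 141.359
final: 141.359 11.730

Arc 1: start y=16.310, vy=24.100 → t=5.422, apex=45.350, x_land=45.325, impact vy=-30.117
  bounce: vy ← 0.79·30.117 = 23.792
Arc 2: start y=0.000, vy=23.792 → t=4.758, apex=28.303, x_land=85.106, impact vy=-23.792
  bounce: vy ← 0.79·23.792 = 18.796
Arc 3: start y=0.000, vy=18.796 → t=3.759, apex=17.664, x_land=116.532, impact vy=-18.796
  bounce: vy ← 0.79·18.796 = 14.849
Arc 4: start y=0.000, vy=14.849 → t=2.970, apex=11.024, x_land=141.359, impact vy=-14.849
  bounce: vy ← 0.79·14.849 = 11.730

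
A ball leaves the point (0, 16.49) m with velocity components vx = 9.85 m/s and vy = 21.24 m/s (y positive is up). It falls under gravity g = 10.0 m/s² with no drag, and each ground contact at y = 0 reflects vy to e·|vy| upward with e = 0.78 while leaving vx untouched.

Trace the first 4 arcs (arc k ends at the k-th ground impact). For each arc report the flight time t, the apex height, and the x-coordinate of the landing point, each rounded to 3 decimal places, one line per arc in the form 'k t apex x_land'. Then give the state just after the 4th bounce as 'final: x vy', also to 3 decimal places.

1 4.919 39.047 48.447
2 4.359 23.756 91.388
3 3.400 14.453 124.882
4 2.652 8.793 151.007
final: 151.007 10.344

Arc 1: start y=16.490, vy=21.240 → t=4.919, apex=39.047, x_land=48.447, impact vy=-27.945
  bounce: vy ← 0.78·27.945 = 21.797
Arc 2: start y=0.000, vy=21.797 → t=4.359, apex=23.756, x_land=91.388, impact vy=-21.797
  bounce: vy ← 0.78·21.797 = 17.002
Arc 3: start y=0.000, vy=17.002 → t=3.400, apex=14.453, x_land=124.882, impact vy=-17.002
  bounce: vy ← 0.78·17.002 = 13.261
Arc 4: start y=0.000, vy=13.261 → t=2.652, apex=8.793, x_land=151.007, impact vy=-13.261
  bounce: vy ← 0.78·13.261 = 10.344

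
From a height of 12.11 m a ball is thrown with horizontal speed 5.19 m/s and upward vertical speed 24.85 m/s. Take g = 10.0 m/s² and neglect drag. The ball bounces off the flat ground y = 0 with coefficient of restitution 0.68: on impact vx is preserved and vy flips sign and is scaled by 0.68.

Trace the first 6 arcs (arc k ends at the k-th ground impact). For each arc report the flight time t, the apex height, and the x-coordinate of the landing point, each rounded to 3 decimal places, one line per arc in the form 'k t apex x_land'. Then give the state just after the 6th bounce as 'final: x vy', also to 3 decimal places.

1 5.417 42.986 28.115
2 3.988 19.877 48.811
3 2.712 9.191 62.884
4 1.844 4.250 72.454
5 1.254 1.965 78.961
6 0.853 0.909 83.386
final: 83.386 2.899

Arc 1: start y=12.110, vy=24.850 → t=5.417, apex=42.986, x_land=28.115, impact vy=-29.321
  bounce: vy ← 0.68·29.321 = 19.938
Arc 2: start y=0.000, vy=19.938 → t=3.988, apex=19.877, x_land=48.811, impact vy=-19.938
  bounce: vy ← 0.68·19.938 = 13.558
Arc 3: start y=0.000, vy=13.558 → t=2.712, apex=9.191, x_land=62.884, impact vy=-13.558
  bounce: vy ← 0.68·13.558 = 9.219
Arc 4: start y=0.000, vy=9.219 → t=1.844, apex=4.250, x_land=72.454, impact vy=-9.219
  bounce: vy ← 0.68·9.219 = 6.269
Arc 5: start y=0.000, vy=6.269 → t=1.254, apex=1.965, x_land=78.961, impact vy=-6.269
  bounce: vy ← 0.68·6.269 = 4.263
Arc 6: start y=0.000, vy=4.263 → t=0.853, apex=0.909, x_land=83.386, impact vy=-4.263
  bounce: vy ← 0.68·4.263 = 2.899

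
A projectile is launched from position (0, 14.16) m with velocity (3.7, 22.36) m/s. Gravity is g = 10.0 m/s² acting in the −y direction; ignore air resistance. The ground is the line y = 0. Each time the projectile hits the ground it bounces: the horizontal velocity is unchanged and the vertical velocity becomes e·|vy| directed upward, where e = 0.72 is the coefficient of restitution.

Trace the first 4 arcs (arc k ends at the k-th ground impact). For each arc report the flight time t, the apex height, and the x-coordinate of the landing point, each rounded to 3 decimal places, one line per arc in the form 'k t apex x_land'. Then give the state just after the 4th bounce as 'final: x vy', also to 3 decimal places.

Arc 1: start y=14.160, vy=22.360 → t=5.035, apex=39.158, x_land=18.628, impact vy=-27.985
  bounce: vy ← 0.72·27.985 = 20.149
Arc 2: start y=0.000, vy=20.149 → t=4.030, apex=20.300, x_land=33.538, impact vy=-20.149
  bounce: vy ← 0.72·20.149 = 14.508
Arc 3: start y=0.000, vy=14.508 → t=2.902, apex=10.523, x_land=44.274, impact vy=-14.508
  bounce: vy ← 0.72·14.508 = 10.445
Arc 4: start y=0.000, vy=10.445 → t=2.089, apex=5.455, x_land=52.003, impact vy=-10.445
  bounce: vy ← 0.72·10.445 = 7.521

1 5.035 39.158 18.628
2 4.030 20.300 33.538
3 2.902 10.523 44.274
4 2.089 5.455 52.003
final: 52.003 7.521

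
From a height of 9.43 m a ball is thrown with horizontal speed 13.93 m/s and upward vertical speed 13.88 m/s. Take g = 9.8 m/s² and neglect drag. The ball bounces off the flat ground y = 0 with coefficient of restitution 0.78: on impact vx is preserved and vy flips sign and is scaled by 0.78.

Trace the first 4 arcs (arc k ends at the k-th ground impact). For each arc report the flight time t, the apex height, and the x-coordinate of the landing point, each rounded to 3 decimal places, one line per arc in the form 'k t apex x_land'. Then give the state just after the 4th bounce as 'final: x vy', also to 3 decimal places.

1 3.399 19.259 47.346
2 3.093 11.717 90.428
3 2.412 7.129 124.033
4 1.882 4.337 150.244
final: 150.244 7.192

Arc 1: start y=9.430, vy=13.880 → t=3.399, apex=19.259, x_land=47.346, impact vy=-19.429
  bounce: vy ← 0.78·19.429 = 15.155
Arc 2: start y=0.000, vy=15.155 → t=3.093, apex=11.717, x_land=90.428, impact vy=-15.155
  bounce: vy ← 0.78·15.155 = 11.821
Arc 3: start y=0.000, vy=11.821 → t=2.412, apex=7.129, x_land=124.033, impact vy=-11.821
  bounce: vy ← 0.78·11.821 = 9.220
Arc 4: start y=0.000, vy=9.220 → t=1.882, apex=4.337, x_land=150.244, impact vy=-9.220
  bounce: vy ← 0.78·9.220 = 7.192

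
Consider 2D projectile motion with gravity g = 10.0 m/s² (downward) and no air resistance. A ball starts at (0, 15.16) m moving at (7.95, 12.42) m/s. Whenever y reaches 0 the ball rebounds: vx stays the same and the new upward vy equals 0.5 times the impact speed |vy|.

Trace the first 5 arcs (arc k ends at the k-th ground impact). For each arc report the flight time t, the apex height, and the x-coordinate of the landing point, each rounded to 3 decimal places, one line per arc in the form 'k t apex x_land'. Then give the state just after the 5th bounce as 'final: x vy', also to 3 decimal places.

Arc 1: start y=15.160, vy=12.420 → t=3.381, apex=22.873, x_land=26.878, impact vy=-21.388
  bounce: vy ← 0.5·21.388 = 10.694
Arc 2: start y=0.000, vy=10.694 → t=2.139, apex=5.718, x_land=43.881, impact vy=-10.694
  bounce: vy ← 0.5·10.694 = 5.347
Arc 3: start y=0.000, vy=5.347 → t=1.069, apex=1.430, x_land=52.383, impact vy=-5.347
  bounce: vy ← 0.5·5.347 = 2.674
Arc 4: start y=0.000, vy=2.674 → t=0.535, apex=0.357, x_land=56.634, impact vy=-2.674
  bounce: vy ← 0.5·2.674 = 1.337
Arc 5: start y=0.000, vy=1.337 → t=0.267, apex=0.089, x_land=58.759, impact vy=-1.337
  bounce: vy ← 0.5·1.337 = 0.668

1 3.381 22.873 26.878
2 2.139 5.718 43.881
3 1.069 1.430 52.383
4 0.535 0.357 56.634
5 0.267 0.089 58.759
final: 58.759 0.668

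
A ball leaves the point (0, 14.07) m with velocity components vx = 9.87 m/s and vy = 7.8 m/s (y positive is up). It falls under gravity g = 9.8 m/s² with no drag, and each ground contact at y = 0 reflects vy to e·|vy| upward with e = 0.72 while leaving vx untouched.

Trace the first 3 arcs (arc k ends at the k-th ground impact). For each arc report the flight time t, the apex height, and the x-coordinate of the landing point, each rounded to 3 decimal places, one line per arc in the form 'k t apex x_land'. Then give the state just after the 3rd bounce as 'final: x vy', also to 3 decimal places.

1 2.668 17.174 26.334
2 2.696 8.903 52.942
3 1.941 4.615 72.100
final: 72.100 6.848

Arc 1: start y=14.070, vy=7.800 → t=2.668, apex=17.174, x_land=26.334, impact vy=-18.347
  bounce: vy ← 0.72·18.347 = 13.210
Arc 2: start y=0.000, vy=13.210 → t=2.696, apex=8.903, x_land=52.942, impact vy=-13.210
  bounce: vy ← 0.72·13.210 = 9.511
Arc 3: start y=0.000, vy=9.511 → t=1.941, apex=4.615, x_land=72.100, impact vy=-9.511
  bounce: vy ← 0.72·9.511 = 6.848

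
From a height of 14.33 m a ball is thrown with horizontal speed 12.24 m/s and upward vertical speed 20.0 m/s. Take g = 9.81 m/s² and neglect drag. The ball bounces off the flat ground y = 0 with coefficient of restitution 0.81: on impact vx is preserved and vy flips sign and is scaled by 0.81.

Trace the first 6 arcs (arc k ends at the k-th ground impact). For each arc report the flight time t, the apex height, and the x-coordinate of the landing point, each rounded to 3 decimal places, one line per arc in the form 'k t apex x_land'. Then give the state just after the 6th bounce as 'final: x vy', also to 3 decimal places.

Arc 1: start y=14.330, vy=20.000 → t=4.699, apex=34.717, x_land=57.518, impact vy=-26.099
  bounce: vy ← 0.81·26.099 = 21.140
Arc 2: start y=0.000, vy=21.140 → t=4.310, apex=22.778, x_land=110.271, impact vy=-21.140
  bounce: vy ← 0.81·21.140 = 17.124
Arc 3: start y=0.000, vy=17.124 → t=3.491, apex=14.945, x_land=153.002, impact vy=-17.124
  bounce: vy ← 0.81·17.124 = 13.870
Arc 4: start y=0.000, vy=13.870 → t=2.828, apex=9.805, x_land=187.613, impact vy=-13.870
  bounce: vy ← 0.81·13.870 = 11.235
Arc 5: start y=0.000, vy=11.235 → t=2.290, apex=6.433, x_land=215.648, impact vy=-11.235
  bounce: vy ← 0.81·11.235 = 9.100
Arc 6: start y=0.000, vy=9.100 → t=1.855, apex=4.221, x_land=238.357, impact vy=-9.100
  bounce: vy ← 0.81·9.100 = 7.371

1 4.699 34.717 57.518
2 4.310 22.778 110.271
3 3.491 14.945 153.002
4 2.828 9.805 187.613
5 2.290 6.433 215.648
6 1.855 4.221 238.357
final: 238.357 7.371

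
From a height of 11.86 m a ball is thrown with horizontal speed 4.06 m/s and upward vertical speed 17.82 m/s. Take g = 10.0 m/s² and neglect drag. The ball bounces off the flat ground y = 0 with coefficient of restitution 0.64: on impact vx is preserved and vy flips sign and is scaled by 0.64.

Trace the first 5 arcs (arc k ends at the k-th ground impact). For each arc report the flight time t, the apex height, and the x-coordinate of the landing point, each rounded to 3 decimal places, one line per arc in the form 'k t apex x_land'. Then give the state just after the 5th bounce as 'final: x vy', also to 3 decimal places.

Arc 1: start y=11.860, vy=17.820 → t=4.137, apex=27.738, x_land=16.798, impact vy=-23.553
  bounce: vy ← 0.64·23.553 = 15.074
Arc 2: start y=0.000, vy=15.074 → t=3.015, apex=11.361, x_land=29.038, impact vy=-15.074
  bounce: vy ← 0.64·15.074 = 9.647
Arc 3: start y=0.000, vy=9.647 → t=1.929, apex=4.654, x_land=36.871, impact vy=-9.647
  bounce: vy ← 0.64·9.647 = 6.174
Arc 4: start y=0.000, vy=6.174 → t=1.235, apex=1.906, x_land=41.885, impact vy=-6.174
  bounce: vy ← 0.64·6.174 = 3.952
Arc 5: start y=0.000, vy=3.952 → t=0.790, apex=0.781, x_land=45.094, impact vy=-3.952
  bounce: vy ← 0.64·3.952 = 2.529

1 4.137 27.738 16.798
2 3.015 11.361 29.038
3 1.929 4.654 36.871
4 1.235 1.906 41.885
5 0.790 0.781 45.094
final: 45.094 2.529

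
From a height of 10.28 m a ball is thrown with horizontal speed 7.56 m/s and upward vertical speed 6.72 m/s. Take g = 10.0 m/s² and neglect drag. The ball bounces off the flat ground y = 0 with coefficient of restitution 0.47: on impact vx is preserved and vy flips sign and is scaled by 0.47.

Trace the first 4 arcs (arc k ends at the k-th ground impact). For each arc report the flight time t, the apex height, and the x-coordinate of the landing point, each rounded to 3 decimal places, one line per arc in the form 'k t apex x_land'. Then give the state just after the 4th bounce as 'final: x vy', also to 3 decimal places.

1 2.256 12.538 17.052
2 1.489 2.770 28.305
3 0.700 0.612 33.594
4 0.329 0.135 36.080
final: 36.080 0.773

Arc 1: start y=10.280, vy=6.720 → t=2.256, apex=12.538, x_land=17.052, impact vy=-15.835
  bounce: vy ← 0.47·15.835 = 7.443
Arc 2: start y=0.000, vy=7.443 → t=1.489, apex=2.770, x_land=28.305, impact vy=-7.443
  bounce: vy ← 0.47·7.443 = 3.498
Arc 3: start y=0.000, vy=3.498 → t=0.700, apex=0.612, x_land=33.594, impact vy=-3.498
  bounce: vy ← 0.47·3.498 = 1.644
Arc 4: start y=0.000, vy=1.644 → t=0.329, apex=0.135, x_land=36.080, impact vy=-1.644
  bounce: vy ← 0.47·1.644 = 0.773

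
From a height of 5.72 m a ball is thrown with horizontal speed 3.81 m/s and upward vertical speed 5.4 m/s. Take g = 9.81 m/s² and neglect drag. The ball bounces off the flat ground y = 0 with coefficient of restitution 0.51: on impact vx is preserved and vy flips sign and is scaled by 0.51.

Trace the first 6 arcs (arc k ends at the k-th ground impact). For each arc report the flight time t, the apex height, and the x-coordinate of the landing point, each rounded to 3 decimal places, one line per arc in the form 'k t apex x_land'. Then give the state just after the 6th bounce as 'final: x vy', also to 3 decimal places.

1 1.763 7.206 6.715
2 1.236 1.874 11.426
3 0.631 0.488 13.828
4 0.322 0.127 15.053
5 0.164 0.033 15.678
6 0.084 0.009 15.997
final: 15.997 0.209

Arc 1: start y=5.720, vy=5.400 → t=1.763, apex=7.206, x_land=6.715, impact vy=-11.891
  bounce: vy ← 0.51·11.891 = 6.064
Arc 2: start y=0.000, vy=6.064 → t=1.236, apex=1.874, x_land=11.426, impact vy=-6.064
  bounce: vy ← 0.51·6.064 = 3.093
Arc 3: start y=0.000, vy=3.093 → t=0.631, apex=0.488, x_land=13.828, impact vy=-3.093
  bounce: vy ← 0.51·3.093 = 1.577
Arc 4: start y=0.000, vy=1.577 → t=0.322, apex=0.127, x_land=15.053, impact vy=-1.577
  bounce: vy ← 0.51·1.577 = 0.804
Arc 5: start y=0.000, vy=0.804 → t=0.164, apex=0.033, x_land=15.678, impact vy=-0.804
  bounce: vy ← 0.51·0.804 = 0.410
Arc 6: start y=0.000, vy=0.410 → t=0.084, apex=0.009, x_land=15.997, impact vy=-0.410
  bounce: vy ← 0.51·0.410 = 0.209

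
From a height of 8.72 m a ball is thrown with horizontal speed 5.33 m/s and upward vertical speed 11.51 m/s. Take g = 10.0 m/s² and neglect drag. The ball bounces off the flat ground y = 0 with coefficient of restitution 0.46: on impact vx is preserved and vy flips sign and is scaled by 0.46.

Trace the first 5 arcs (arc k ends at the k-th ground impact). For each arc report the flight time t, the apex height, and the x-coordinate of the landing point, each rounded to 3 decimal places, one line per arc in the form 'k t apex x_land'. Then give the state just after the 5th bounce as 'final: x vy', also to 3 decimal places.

1 2.903 15.344 15.472
2 1.612 3.247 24.062
3 0.741 0.687 28.014
4 0.341 0.145 29.831
5 0.157 0.031 30.667
final: 30.667 0.361

Arc 1: start y=8.720, vy=11.510 → t=2.903, apex=15.344, x_land=15.472, impact vy=-17.518
  bounce: vy ← 0.46·17.518 = 8.058
Arc 2: start y=0.000, vy=8.058 → t=1.612, apex=3.247, x_land=24.062, impact vy=-8.058
  bounce: vy ← 0.46·8.058 = 3.707
Arc 3: start y=0.000, vy=3.707 → t=0.741, apex=0.687, x_land=28.014, impact vy=-3.707
  bounce: vy ← 0.46·3.707 = 1.705
Arc 4: start y=0.000, vy=1.705 → t=0.341, apex=0.145, x_land=29.831, impact vy=-1.705
  bounce: vy ← 0.46·1.705 = 0.784
Arc 5: start y=0.000, vy=0.784 → t=0.157, apex=0.031, x_land=30.667, impact vy=-0.784
  bounce: vy ← 0.46·0.784 = 0.361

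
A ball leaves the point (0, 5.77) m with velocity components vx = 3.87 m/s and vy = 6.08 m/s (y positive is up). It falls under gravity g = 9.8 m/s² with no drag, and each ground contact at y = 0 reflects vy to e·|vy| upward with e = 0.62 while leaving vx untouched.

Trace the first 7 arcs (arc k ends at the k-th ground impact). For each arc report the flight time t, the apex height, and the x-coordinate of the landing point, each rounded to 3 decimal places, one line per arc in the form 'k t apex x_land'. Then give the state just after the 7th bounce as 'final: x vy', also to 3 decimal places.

Arc 1: start y=5.770, vy=6.080 → t=1.870, apex=7.656, x_land=7.238, impact vy=-12.250
  bounce: vy ← 0.62·12.250 = 7.595
Arc 2: start y=0.000, vy=7.595 → t=1.550, apex=2.943, x_land=13.237, impact vy=-7.595
  bounce: vy ← 0.62·7.595 = 4.709
Arc 3: start y=0.000, vy=4.709 → t=0.961, apex=1.131, x_land=16.956, impact vy=-4.709
  bounce: vy ← 0.62·4.709 = 2.919
Arc 4: start y=0.000, vy=2.919 → t=0.596, apex=0.435, x_land=19.262, impact vy=-2.919
  bounce: vy ← 0.62·2.919 = 1.810
Arc 5: start y=0.000, vy=1.810 → t=0.369, apex=0.167, x_land=20.691, impact vy=-1.810
  bounce: vy ← 0.62·1.810 = 1.122
Arc 6: start y=0.000, vy=1.122 → t=0.229, apex=0.064, x_land=21.578, impact vy=-1.122
  bounce: vy ← 0.62·1.122 = 0.696
Arc 7: start y=0.000, vy=0.696 → t=0.142, apex=0.025, x_land=22.127, impact vy=-0.696
  bounce: vy ← 0.62·0.696 = 0.431

1 1.870 7.656 7.238
2 1.550 2.943 13.237
3 0.961 1.131 16.956
4 0.596 0.435 19.262
5 0.369 0.167 20.691
6 0.229 0.064 21.578
7 0.142 0.025 22.127
final: 22.127 0.431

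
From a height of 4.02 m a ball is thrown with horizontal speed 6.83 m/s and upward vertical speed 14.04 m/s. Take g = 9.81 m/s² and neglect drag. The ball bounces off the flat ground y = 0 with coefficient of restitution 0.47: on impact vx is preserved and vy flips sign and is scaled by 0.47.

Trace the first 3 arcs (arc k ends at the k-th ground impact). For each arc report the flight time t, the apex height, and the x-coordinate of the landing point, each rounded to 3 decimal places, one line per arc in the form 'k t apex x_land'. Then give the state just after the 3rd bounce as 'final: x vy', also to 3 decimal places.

Arc 1: start y=4.020, vy=14.040 → t=3.125, apex=14.067, x_land=21.342, impact vy=-16.613
  bounce: vy ← 0.47·16.613 = 7.808
Arc 2: start y=0.000, vy=7.808 → t=1.592, apex=3.107, x_land=32.214, impact vy=-7.808
  bounce: vy ← 0.47·7.808 = 3.670
Arc 3: start y=0.000, vy=3.670 → t=0.748, apex=0.686, x_land=37.324, impact vy=-3.670
  bounce: vy ← 0.47·3.670 = 1.725

1 3.125 14.067 21.342
2 1.592 3.107 32.214
3 0.748 0.686 37.324
final: 37.324 1.725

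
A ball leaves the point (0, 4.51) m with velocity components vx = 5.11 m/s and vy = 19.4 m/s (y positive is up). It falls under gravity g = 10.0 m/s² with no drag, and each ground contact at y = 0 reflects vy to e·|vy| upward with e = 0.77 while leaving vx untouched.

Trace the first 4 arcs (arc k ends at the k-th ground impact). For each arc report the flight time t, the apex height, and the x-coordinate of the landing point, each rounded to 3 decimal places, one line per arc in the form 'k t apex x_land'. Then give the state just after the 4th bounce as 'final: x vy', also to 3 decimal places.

Arc 1: start y=4.510, vy=19.400 → t=4.100, apex=23.328, x_land=20.951, impact vy=-21.600
  bounce: vy ← 0.77·21.600 = 16.632
Arc 2: start y=0.000, vy=16.632 → t=3.326, apex=13.831, x_land=37.949, impact vy=-16.632
  bounce: vy ← 0.77·16.632 = 12.807
Arc 3: start y=0.000, vy=12.807 → t=2.561, apex=8.201, x_land=51.037, impact vy=-12.807
  bounce: vy ← 0.77·12.807 = 9.861
Arc 4: start y=0.000, vy=9.861 → t=1.972, apex=4.862, x_land=61.115, impact vy=-9.861
  bounce: vy ← 0.77·9.861 = 7.593

1 4.100 23.328 20.951
2 3.326 13.831 37.949
3 2.561 8.201 51.037
4 1.972 4.862 61.115
final: 61.115 7.593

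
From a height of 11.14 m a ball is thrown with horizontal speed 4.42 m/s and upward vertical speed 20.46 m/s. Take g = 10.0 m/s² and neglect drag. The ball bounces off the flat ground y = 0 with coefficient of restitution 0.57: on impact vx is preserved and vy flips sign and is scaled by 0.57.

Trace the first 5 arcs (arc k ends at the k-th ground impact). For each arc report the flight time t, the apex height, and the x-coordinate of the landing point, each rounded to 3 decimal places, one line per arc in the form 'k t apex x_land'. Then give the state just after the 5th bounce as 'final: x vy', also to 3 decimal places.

1 4.579 32.071 20.237
2 2.887 10.420 32.999
3 1.646 3.385 40.273
4 0.938 1.100 44.419
5 0.535 0.357 46.782
final: 46.782 1.524

Arc 1: start y=11.140, vy=20.460 → t=4.579, apex=32.071, x_land=20.237, impact vy=-25.326
  bounce: vy ← 0.57·25.326 = 14.436
Arc 2: start y=0.000, vy=14.436 → t=2.887, apex=10.420, x_land=32.999, impact vy=-14.436
  bounce: vy ← 0.57·14.436 = 8.228
Arc 3: start y=0.000, vy=8.228 → t=1.646, apex=3.385, x_land=40.273, impact vy=-8.228
  bounce: vy ← 0.57·8.228 = 4.690
Arc 4: start y=0.000, vy=4.690 → t=0.938, apex=1.100, x_land=44.419, impact vy=-4.690
  bounce: vy ← 0.57·4.690 = 2.673
Arc 5: start y=0.000, vy=2.673 → t=0.535, apex=0.357, x_land=46.782, impact vy=-2.673
  bounce: vy ← 0.57·2.673 = 1.524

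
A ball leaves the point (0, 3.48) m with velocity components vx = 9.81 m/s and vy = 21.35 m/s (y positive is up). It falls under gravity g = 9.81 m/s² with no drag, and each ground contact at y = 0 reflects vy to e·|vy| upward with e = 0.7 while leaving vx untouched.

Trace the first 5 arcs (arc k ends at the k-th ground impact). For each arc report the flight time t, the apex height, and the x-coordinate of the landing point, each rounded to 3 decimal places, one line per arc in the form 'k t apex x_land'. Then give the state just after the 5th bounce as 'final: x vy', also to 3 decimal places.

1 4.510 26.713 44.243
2 3.267 13.089 76.294
3 2.287 6.414 98.729
4 1.601 3.143 114.434
5 1.121 1.540 125.427
final: 125.427 3.848

Arc 1: start y=3.480, vy=21.350 → t=4.510, apex=26.713, x_land=44.243, impact vy=-22.893
  bounce: vy ← 0.7·22.893 = 16.025
Arc 2: start y=0.000, vy=16.025 → t=3.267, apex=13.089, x_land=76.294, impact vy=-16.025
  bounce: vy ← 0.7·16.025 = 11.218
Arc 3: start y=0.000, vy=11.218 → t=2.287, apex=6.414, x_land=98.729, impact vy=-11.218
  bounce: vy ← 0.7·11.218 = 7.852
Arc 4: start y=0.000, vy=7.852 → t=1.601, apex=3.143, x_land=114.434, impact vy=-7.852
  bounce: vy ← 0.7·7.852 = 5.497
Arc 5: start y=0.000, vy=5.497 → t=1.121, apex=1.540, x_land=125.427, impact vy=-5.497
  bounce: vy ← 0.7·5.497 = 3.848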